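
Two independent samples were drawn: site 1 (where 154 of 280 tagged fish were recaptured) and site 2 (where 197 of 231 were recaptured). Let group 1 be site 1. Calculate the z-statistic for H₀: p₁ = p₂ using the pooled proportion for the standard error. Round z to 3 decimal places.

z = -7.346

p̂₁ = 154/280 = 0.55000, p̂₂ = 197/231 = 0.85281.
Pooled p̂ = (154+197)/(280+231) = 351/511 = 0.68689.
SE = √[p̂(1−p̂)(1/n₁+1/n₂)] = √[0.68689·0.31311·(1/280+1/231)] ≈ 0.041221.
z = -0.30281/0.041221 = -7.346.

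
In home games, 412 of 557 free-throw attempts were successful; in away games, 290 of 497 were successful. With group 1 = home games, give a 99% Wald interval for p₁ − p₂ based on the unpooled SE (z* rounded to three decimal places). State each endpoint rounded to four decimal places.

p̂₁ = 0.73968, p̂₂ = 0.58350, so the observed difference is 0.15618.
SE = √(0.000345700 + 0.000488989) = √0.000834689 = 0.028891.
The 99% critical value is z* = 2.576. Margin of error = 0.07442.
So the interval runs from 0.0818 to 0.2306.

(0.0818, 0.2306)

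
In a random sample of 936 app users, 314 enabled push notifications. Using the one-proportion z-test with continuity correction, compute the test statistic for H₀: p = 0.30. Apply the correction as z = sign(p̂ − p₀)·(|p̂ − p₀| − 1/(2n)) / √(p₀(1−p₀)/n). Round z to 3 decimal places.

z = 2.332

p̂ = 314/936 = 0.33547. p̂ − p₀ = 0.035470.
1/(2n) = 0.000534.
Corrected numerator: |0.035470| − 0.000534 = 0.034936.
Under H₀, SE = √(p₀(1−p₀)/n) = √(0.30·0.70/936) = √0.000224359 = 0.014979.
z = +0.034936/0.014979 = 2.332.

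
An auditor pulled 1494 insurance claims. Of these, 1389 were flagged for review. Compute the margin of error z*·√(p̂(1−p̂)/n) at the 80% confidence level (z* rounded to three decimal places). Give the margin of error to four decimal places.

ME = 0.0085

p̂ = 1389/1494 = 0.92972.
Standard error of p̂: √(0.065342/1494) = √0.000043736 = 0.006613.
z* = 1.282 at the 80% level.
Margin of error = z*·SE = 1.282 × 0.006613 = 0.0085.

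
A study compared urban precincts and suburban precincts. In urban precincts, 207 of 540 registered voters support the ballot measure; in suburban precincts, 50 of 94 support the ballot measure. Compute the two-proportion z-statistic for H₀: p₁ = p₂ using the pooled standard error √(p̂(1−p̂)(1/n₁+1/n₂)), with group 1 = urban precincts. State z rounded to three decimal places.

p̂₁ = 207/540 = 0.38333, p̂₂ = 50/94 = 0.53191.
Pooled p̂ = (207+50)/(540+94) = 257/634 = 0.40536.
SE = √[p̂(1−p̂)(1/n₁+1/n₂)] = √[0.40536·0.59464·(1/540+1/94)] ≈ 0.054870.
z = (p̂₁ − p̂₂)/SE = (0.38333 − 0.53191)/0.054870 = -0.14858/0.054870 = -2.708.

z = -2.708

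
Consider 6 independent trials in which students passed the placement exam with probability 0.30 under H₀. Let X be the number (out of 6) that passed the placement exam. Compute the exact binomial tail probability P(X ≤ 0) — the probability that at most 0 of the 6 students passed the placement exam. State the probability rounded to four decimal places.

X is binomial with n = 6 and p = 0.30.
P(X ≤ 0) = C(6,0)·0.30^0·0.70^6.
= 0.117649 = 0.1176.

P = 0.1176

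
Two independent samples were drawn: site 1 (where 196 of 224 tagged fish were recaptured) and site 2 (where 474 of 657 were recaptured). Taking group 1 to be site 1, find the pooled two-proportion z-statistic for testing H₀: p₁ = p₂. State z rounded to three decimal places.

z = 4.650

Sample proportions: p̂₁ = 196/224 = 0.87500 and p̂₂ = 474/657 = 0.72146.
Pooled p̂ = (196+474)/(224+657) = 670/881 = 0.76050.
SE = √[p̂(1−p̂)(1/n₁+1/n₂)] = √[0.76050·0.23950·(1/224+1/657)] ≈ 0.033021.
z = (p̂₁ − p̂₂)/SE = (0.87500 − 0.72146)/0.033021 = 0.15354/0.033021 = 4.650.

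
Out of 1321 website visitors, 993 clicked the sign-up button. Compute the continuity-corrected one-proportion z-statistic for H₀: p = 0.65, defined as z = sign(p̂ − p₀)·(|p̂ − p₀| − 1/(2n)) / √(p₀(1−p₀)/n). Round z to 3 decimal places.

z = 7.721

With x = 993 successes in n = 1321, p̂ = 0.75170. p̂ − p₀ = 0.101703.
1/(2n) = 0.000379.
Corrected numerator: |0.101703| − 0.000379 = 0.101324.
Null standard error: √(0.65·0.35/1321) = √0.000172218 = 0.013123.
z = +0.101324/0.013123 = 7.721.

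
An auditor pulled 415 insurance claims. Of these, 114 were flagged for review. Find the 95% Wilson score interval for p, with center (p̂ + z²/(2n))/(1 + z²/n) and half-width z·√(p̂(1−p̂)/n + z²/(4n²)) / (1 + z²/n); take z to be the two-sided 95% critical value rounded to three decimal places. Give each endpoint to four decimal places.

(0.2340, 0.3196)

p̂ = 114/415 = 0.27470; z = 1.960, so z² = 3.841600.
1 + z²/n = 1.009257.
Adjusted center: (0.27470 + z²/(2n))/1.009257 = 0.27677.
Radicand: p̂(1−p̂)/n + z²/(4n²) = 0.000480095 + 0.000005576 = 0.000485671.
Half-width = 1.960·√0.000485671/1.009257 = 0.04280.
CI: 0.27677 ± 0.04280 = (0.2340, 0.3196).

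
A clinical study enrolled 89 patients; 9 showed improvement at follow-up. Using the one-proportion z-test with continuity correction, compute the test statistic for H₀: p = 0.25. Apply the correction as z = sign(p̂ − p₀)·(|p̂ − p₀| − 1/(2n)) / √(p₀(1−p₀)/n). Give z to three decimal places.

Sample proportion p̂ = 9/89 = 0.10112. p̂ − p₀ = -0.148876.
Continuity correction 1/(2n) = 1/178 = 0.005618.
Corrected numerator: |-0.148876| − 0.005618 = 0.143258.
Under H₀, SE = √(p₀(1−p₀)/n) = √(0.25·0.75/89) = √0.002106742 = 0.045899.
z = −0.143258/0.045899 = -3.121.

z = -3.121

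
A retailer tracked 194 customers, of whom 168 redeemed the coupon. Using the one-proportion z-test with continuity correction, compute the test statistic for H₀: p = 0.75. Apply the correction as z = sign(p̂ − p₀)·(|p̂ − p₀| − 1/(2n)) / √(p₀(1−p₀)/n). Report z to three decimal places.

p̂ = 168/194 = 0.86598. p̂ − p₀ = 0.115979.
Continuity correction 1/(2n) = 1/388 = 0.002577.
Corrected numerator: |0.115979| − 0.002577 = 0.113402.
SE₀ = √(0.75·0.25/194) = 0.031089.
z = +0.113402/0.031089 = 3.648.

z = 3.648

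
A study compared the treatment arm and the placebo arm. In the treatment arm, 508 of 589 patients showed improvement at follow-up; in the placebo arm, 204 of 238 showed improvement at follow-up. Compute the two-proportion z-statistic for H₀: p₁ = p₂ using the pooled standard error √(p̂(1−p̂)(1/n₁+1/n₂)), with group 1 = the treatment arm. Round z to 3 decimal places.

Sample proportions: p̂₁ = 508/589 = 0.86248 and p̂₂ = 204/238 = 0.85714.
Pooling: p̂ = 712/827 = 0.86094.
SE = √[p̂(1−p̂)(1/n₁+1/n₂)] = √[0.86094·0.13906·(1/589+1/238)] ≈ 0.026576.
z = 0.00534/0.026576 = 0.201.

z = 0.201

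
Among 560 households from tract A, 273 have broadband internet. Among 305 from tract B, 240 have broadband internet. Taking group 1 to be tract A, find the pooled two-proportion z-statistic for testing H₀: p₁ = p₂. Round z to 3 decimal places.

z = -8.564

p̂₁ = 273/560 = 0.48750, p̂₂ = 240/305 = 0.78689.
Pooling: p̂ = 513/865 = 0.59306.
SE = √[p̂(1−p̂)(1/n₁+1/n₂)] = √[0.59306·0.40694·(1/560+1/305)] ≈ 0.034961.
z = -0.29939/0.034961 = -8.564.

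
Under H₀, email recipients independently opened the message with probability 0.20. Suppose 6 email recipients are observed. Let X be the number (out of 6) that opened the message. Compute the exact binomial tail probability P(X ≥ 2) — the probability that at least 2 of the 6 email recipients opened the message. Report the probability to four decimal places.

P = 0.3446

X is binomial with n = 6 and p = 0.20.
P(X ≥ 2) = Σ_{j=2}^{6} C(6,j)·0.20^j·0.80^{6−j}.
= 0.245760 + 0.081920 + 0.015360 + 0.001536 + 0.000064 = 0.3446.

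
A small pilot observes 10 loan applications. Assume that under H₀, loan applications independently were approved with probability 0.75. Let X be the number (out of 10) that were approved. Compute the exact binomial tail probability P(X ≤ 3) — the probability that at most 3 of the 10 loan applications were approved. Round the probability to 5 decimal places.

P = 0.00351

X ~ Binomial(n=10, p=0.75).
P(X ≤ 3) = C(10,0)·0.75^0·0.25^10 + C(10,1)·0.75^1·0.25^9 + C(10,2)·0.75^2·0.25^8 + C(10,3)·0.75^3·0.25^7.
= 0.000001 + 0.000029 + 0.000386 + 0.003090 = 0.00351.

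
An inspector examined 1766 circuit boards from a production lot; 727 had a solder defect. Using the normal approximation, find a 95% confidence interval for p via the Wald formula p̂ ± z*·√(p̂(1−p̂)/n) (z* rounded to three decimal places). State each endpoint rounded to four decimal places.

(0.3887, 0.4346)

With x = 727 successes in n = 1766, p̂ = 0.41166.
SE(p̂) = √(0.41166·0.58834/1766) = 0.011711.
z* = 1.960 at the 95% level.
Margin of error: 1.960 × 0.011711 = 0.02295.
So the interval runs from 0.3887 to 0.4346.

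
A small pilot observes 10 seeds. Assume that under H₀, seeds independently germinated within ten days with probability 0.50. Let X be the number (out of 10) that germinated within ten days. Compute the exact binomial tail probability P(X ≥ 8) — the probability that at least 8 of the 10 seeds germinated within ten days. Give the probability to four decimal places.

P = 0.0547

X is binomial with n = 10 and p = 0.50.
P(X ≥ 8) = C(10,8)·0.50^8·0.50^2 + C(10,9)·0.50^9·0.50^1 + C(10,10)·0.50^10·0.50^0.
= 0.043945 + 0.009766 + 0.000977 = 0.0547.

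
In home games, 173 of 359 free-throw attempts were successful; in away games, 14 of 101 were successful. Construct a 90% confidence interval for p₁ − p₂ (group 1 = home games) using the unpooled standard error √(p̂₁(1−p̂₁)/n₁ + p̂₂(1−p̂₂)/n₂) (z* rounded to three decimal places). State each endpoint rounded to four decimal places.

p̂₁ = 0.48189, p̂₂ = 0.13861, so the observed difference is 0.34328.
SE = √(0.000695466 + 0.001182179) = √0.001877645 = 0.043332.
For 90% confidence, z* = 1.645. Margin = 1.645·0.043332 = 0.07128.
CI: 0.34328 ± 0.07128 = (0.2720, 0.4146).

(0.2720, 0.4146)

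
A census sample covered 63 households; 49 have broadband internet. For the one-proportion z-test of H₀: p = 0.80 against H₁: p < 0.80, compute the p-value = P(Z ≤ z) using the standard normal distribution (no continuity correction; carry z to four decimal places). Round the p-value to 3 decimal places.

p-value = 0.330

With x = 49 successes in n = 63, p̂ = 0.77778.
Under H₀, SE = √(p₀(1−p₀)/n) = √(0.80·0.20/63) = √0.002539683 = 0.050395.
z = (p̂ − p₀)/SE = (49/63 − 0.80)/0.050395 ≈ -0.4410.
p-value = P(Z ≤ z) with z = -0.4410 → 0.330.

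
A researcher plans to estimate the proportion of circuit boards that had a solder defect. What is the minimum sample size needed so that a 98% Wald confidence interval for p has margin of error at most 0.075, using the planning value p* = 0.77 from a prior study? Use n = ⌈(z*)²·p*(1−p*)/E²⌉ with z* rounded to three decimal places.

n = 171

z* = 2.326 at the 98% level.
p*(1−p*) = 0.1771.
Required n before rounding: 5.410276 × 0.1771 / 0.075² = 170.340.
Rounding up, n = 171.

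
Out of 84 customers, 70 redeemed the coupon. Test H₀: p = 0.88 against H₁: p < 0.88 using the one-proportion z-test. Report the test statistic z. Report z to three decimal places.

z = -1.316

The sample proportion is 70/84 = 0.83333.
Under H₀, SE = √(p₀(1−p₀)/n) = √(0.88·0.12/84) = √0.001257143 = 0.035456.
Test statistic: z = -0.04667/0.035456 = -1.316.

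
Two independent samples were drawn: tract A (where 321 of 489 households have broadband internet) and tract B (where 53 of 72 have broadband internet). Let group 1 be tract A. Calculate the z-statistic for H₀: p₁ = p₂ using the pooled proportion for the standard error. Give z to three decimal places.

Sample proportions: p̂₁ = 321/489 = 0.65644 and p̂₂ = 53/72 = 0.73611.
Pooled p̂ = (321+53)/(489+72) = 374/561 = 0.66667.
SE = √[p̂(1−p̂)(1/n₁+1/n₂)] = √[0.66667·0.33333·(1/489+1/72)] ≈ 0.059505.
z = -0.07967/0.059505 = -1.339.

z = -1.339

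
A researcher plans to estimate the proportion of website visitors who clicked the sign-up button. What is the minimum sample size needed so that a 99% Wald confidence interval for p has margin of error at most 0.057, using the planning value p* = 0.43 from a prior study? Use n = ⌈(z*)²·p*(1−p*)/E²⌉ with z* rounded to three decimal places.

n = 501

z* = 2.576 at the 99% level.
p*(1−p*) = 0.43·0.57 = 0.2451.
Required n before rounding: 6.635776 × 0.2451 / 0.057² = 500.594.
Rounding up, n = 501.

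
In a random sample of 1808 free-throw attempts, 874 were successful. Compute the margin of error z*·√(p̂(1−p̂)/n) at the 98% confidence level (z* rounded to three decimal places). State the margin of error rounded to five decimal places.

With x = 874 successes in n = 1808, p̂ = 0.48341.
SE = √(p̂(1−p̂)/n) = √(0.249725/1808) = 0.011753.
The 98% critical value is z* = 2.326.
So ME = 0.02734.

ME = 0.02734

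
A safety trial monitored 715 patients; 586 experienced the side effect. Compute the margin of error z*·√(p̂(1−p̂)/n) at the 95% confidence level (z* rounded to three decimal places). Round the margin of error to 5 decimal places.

With x = 586 successes in n = 715, p̂ = 0.81958.
SE(p̂) = √(0.81958·0.18042/715) = 0.014381.
The 95% critical value is z* = 1.960.
Margin of error = z*·SE = 1.960 × 0.014381 = 0.02819.

ME = 0.02819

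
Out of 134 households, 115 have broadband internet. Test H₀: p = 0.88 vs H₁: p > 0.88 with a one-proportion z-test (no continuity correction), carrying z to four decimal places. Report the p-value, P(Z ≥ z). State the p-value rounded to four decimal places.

p̂ = 115/134 = 0.85821.
Under H₀, SE = √(p₀(1−p₀)/n) = √(0.88·0.12/134) = √0.000788060 = 0.028072.
Test statistic (full precision, shown to 4 dp): z = (115/134 − 0.88)/SE₀ ≈ -0.7762.
p-value = P(Z ≥ z) with z = -0.7762 → 0.7812.

p-value = 0.7812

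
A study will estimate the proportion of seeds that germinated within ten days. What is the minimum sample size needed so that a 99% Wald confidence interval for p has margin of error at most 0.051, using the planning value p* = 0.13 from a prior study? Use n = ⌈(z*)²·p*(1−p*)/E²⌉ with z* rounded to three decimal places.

The 99% critical value is z* = 2.576.
p*(1−p*) = 0.13·0.87 = 0.1131.
(z*)²·p*(1−p*)/E² = 6.635776·0.1131/0.002601 = 288.545.
⌈288.545⌉ = 289.

n = 289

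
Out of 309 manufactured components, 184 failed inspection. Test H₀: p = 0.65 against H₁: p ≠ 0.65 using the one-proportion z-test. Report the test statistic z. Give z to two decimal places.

z = -2.01

Sample proportion p̂ = 184/309 = 0.59547.
Under H₀, SE = √(p₀(1−p₀)/n) = √(0.65·0.35/309) = √0.000736246 = 0.027134.
z = (0.59547 − 0.65)/0.027134 = -0.05453/0.027134 = -2.01.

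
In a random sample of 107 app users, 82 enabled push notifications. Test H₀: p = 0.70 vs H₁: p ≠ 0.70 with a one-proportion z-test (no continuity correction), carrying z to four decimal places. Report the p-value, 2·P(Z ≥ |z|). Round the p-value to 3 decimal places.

The sample proportion is 82/107 = 0.76636.
Under H₀, SE = √(p₀(1−p₀)/n) = √(0.70·0.30/107) = √0.001962617 = 0.044301.
Test statistic (full precision, shown to 4 dp): z = (82/107 − 0.70)/SE₀ ≈ 1.4978.
p-value = 2·P(Z ≥ |z|) with z = 1.4978 → 0.134.

p-value = 0.134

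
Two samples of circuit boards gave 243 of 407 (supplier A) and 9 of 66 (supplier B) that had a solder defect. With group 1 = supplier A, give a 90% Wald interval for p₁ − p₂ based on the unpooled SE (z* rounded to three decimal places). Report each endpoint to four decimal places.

(0.3805, 0.5409)

p̂₁ = 0.59705, p̂₂ = 0.13636, so the observed difference is 0.46069.
Unpooled SE = √(p̂₁(1−p̂₁)/n₁ + p̂₂(1−p̂₂)/n₂) = √(0.000591108 + 0.001784373) = 0.048739.
The 90% critical value is z* = 1.645. Margin of error = 0.08018.
CI: 0.46069 ± 0.08018 = (0.3805, 0.5409).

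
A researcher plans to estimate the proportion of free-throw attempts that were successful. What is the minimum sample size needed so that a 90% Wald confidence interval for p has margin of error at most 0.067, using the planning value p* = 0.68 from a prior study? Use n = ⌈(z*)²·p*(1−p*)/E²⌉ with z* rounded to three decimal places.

z* = 1.645 at the 90% level.
p*(1−p*) = 0.2176.
(z*)²·p*(1−p*)/E² = 2.706025·0.2176/0.004489 = 131.172.
Rounding up, n = 132.

n = 132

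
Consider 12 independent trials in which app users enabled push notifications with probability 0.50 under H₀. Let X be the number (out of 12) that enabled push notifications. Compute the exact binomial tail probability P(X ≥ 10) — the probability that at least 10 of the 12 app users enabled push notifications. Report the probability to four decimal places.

P = 0.0193

X ~ Binomial(n=12, p=0.50).
P(X ≥ 10) = C(12,10)·0.50^10·0.50^2 + C(12,11)·0.50^11·0.50^1 + C(12,12)·0.50^12·0.50^0.
= 0.016113 + 0.002930 + 0.000244 = 0.0193.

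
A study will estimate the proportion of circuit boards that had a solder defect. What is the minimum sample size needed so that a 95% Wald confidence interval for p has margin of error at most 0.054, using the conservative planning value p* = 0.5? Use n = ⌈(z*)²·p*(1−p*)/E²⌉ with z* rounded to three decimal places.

n = 330

The 95% critical value is z* = 1.960.
p*(1−p*) = 0.2500.
Required n before rounding: 3.841600 × 0.2500 / 0.054² = 329.355.
Rounding up, n = 330.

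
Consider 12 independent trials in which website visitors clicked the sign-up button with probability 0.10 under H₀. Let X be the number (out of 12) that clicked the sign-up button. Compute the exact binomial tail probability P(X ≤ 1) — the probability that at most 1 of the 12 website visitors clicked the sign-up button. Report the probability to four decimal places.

X ~ Binomial(n=12, p=0.10).
P(X ≤ 1) = C(12,0)·0.10^0·0.90^12 + C(12,1)·0.10^1·0.90^11.
= 0.282430 + 0.376573 = 0.6590.

P = 0.6590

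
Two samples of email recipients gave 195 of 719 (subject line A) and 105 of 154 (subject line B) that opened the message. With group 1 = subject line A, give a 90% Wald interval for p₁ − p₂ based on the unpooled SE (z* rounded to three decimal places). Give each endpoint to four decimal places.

(-0.4781, -0.3431)

p̂₁ = 0.27121, p̂₂ = 0.68182, so the observed difference is -0.41061.
Unpooled SE = √(p̂₁(1−p̂₁)/n₁ + p̂₂(1−p̂₂)/n₂) = √(0.000274903 + 0.001408715) = 0.041032.
For 90% confidence, z* = 1.645. Margin = 1.645·0.041032 = 0.06750.
Interval: -0.41061 ± 0.06750 → (-0.4781, -0.3431).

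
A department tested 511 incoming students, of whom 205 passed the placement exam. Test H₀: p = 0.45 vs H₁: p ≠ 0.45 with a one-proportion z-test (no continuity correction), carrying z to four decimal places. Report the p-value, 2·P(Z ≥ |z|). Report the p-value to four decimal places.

p̂ = 205/511 = 0.40117.
Under H₀, SE = √(p₀(1−p₀)/n) = √(0.45·0.55/511) = √0.000484344 = 0.022008.
Test statistic (full precision, shown to 4 dp): z = (205/511 − 0.45)/SE₀ ≈ -2.2186.
From the standard normal, 2·P(Z ≥ |z|) = 0.0265.

p-value = 0.0265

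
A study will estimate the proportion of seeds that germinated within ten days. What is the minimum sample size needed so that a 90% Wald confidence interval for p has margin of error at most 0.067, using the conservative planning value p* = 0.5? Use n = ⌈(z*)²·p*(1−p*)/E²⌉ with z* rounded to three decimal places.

n = 151

For 90% confidence, z* = 1.645.
p*(1−p*) = 0.2500.
(z*)²·p*(1−p*)/E² = 2.706025·0.2500/0.004489 = 150.703.
⌈150.703⌉ = 151.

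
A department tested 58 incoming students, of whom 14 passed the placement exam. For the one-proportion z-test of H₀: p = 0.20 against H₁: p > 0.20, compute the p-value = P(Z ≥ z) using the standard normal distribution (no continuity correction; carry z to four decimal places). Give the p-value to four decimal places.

p-value = 0.2154

p̂ = 14/58 = 0.24138.
Under H₀, SE = √(p₀(1−p₀)/n) = √(0.20·0.80/58) = √0.002758621 = 0.052523.
z = (p̂ − p₀)/SE = (14/58 − 0.20)/0.052523 ≈ 0.7878.
p-value = P(Z ≥ z) with z = 0.7878 → 0.2154.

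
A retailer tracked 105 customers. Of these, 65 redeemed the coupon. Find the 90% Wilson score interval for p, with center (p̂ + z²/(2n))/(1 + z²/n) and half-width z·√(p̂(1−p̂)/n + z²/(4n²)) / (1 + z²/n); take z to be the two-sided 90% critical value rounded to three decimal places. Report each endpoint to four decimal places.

Here p̂ = 65/105 = 0.61905 and z = 1.645 (z² = 2.706025).
1 + z²/n = 1.025772.
Center = (0.61905 + 0.012886)/1.025772 = 0.61606.
Radicand: p̂(1−p̂)/n + z²/(4n²) = 0.002245978 + 0.000061361 = 0.002307339.
Half-width = z·√(radicand)/denom = 1.645·0.048035/1.025772 = 0.07703.
Interval: 0.61606 ± 0.07703 → (0.5390, 0.6931).

(0.5390, 0.6931)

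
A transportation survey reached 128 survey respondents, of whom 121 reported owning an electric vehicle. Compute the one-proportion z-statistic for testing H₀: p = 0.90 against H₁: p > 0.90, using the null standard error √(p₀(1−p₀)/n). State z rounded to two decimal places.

The sample proportion is 121/128 = 0.94531.
Null standard error: √(0.90·0.10/128) = √0.000703125 = 0.026517.
z = (0.94531 − 0.90)/0.026517 = 0.04531/0.026517 = 1.71.

z = 1.71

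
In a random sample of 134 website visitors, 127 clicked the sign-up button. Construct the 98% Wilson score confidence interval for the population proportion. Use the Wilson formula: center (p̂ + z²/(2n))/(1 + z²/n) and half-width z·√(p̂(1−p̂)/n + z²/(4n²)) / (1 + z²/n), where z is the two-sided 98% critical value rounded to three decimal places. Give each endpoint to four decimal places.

(0.8832, 0.9775)

Here p̂ = 127/134 = 0.94776 and z = 2.326 (z² = 5.410276).
1 + z²/n = 1.040375.
Center = (0.94776 + 0.020188)/1.040375 = 0.93038.
Radicand: p̂(1−p̂)/n + z²/(4n²) = 0.000369477 + 0.000075327 = 0.000444804.
Half-width = z·√(radicand)/denom = 2.326·0.021090/1.040375 = 0.04715.
So the interval runs from 0.8832 to 0.9775.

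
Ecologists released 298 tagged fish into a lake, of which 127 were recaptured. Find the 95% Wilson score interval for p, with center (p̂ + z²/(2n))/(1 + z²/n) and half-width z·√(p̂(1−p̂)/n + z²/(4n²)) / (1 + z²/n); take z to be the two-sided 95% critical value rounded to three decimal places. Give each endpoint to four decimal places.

p̂ = 127/298 = 0.42617; z = 1.960, so z² = 3.841600.
Denominator 1 + z²/n = 1 + 3.841600/298 = 1.012891.
Center = (0.42617 + 0.006446)/1.012891 = 0.42711.
Radicand: p̂(1−p̂)/n + z²/(4n²) = 0.000820637 + 0.000010815 = 0.000831452.
Half-width = 1.960·√0.000831452/1.012891 = 0.05580.
CI: 0.42711 ± 0.05580 = (0.3713, 0.4829).

(0.3713, 0.4829)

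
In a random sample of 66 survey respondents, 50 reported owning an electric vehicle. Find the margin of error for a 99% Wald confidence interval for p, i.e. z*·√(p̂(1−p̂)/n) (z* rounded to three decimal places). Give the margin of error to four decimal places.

ME = 0.1359

The sample proportion is 50/66 = 0.75758.
SE(p̂) = √(0.75758·0.24242/66) = 0.052751.
The 99% critical value is z* = 2.576.
Margin of error = z*·SE = 2.576 × 0.052751 = 0.1359.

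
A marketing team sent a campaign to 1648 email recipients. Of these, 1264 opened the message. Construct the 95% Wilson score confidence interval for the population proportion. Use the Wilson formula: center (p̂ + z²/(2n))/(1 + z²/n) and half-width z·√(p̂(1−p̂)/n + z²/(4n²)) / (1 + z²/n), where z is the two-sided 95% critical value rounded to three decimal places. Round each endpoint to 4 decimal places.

p̂ = 1264/1648 = 0.76699; z = 1.960, so z² = 3.841600.
1 + z²/n = 1.002331.
Center = (0.76699 + 0.001166)/1.002331 = 0.76637.
Radicand: p̂(1−p̂)/n + z²/(4n²) = 0.000108444 + 0.000000354 = 0.000108798.
Half-width = 1.960·√0.000108798/1.002331 = 0.02040.
So the interval runs from 0.7460 to 0.7868.

(0.7460, 0.7868)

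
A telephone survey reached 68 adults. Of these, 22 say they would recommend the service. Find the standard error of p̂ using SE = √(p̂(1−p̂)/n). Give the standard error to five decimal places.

SE = 0.05673

p̂ = 22/68 = 0.32353.
p̂(1−p̂) = 0.218858.
Dividing by n and taking the root: √0.003218500 = 0.05673.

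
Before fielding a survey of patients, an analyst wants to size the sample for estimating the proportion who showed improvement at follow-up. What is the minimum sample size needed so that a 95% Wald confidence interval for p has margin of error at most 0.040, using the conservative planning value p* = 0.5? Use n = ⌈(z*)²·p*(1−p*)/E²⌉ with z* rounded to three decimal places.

z* = 1.960 at the 95% level.
p*(1−p*) = 0.2500.
(z*)²·p*(1−p*)/E² = 3.841600·0.2500/0.001600 = 600.250.
Rounding up, n = 601.

n = 601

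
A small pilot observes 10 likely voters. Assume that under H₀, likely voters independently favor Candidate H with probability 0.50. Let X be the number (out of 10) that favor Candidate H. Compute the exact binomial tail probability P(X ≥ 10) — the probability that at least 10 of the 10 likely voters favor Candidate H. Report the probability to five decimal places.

X is binomial with n = 10 and p = 0.50.
P(X ≥ 10) = C(10,10)·0.50^10·0.50^0.
= 0.000977 = 0.00098.

P = 0.00098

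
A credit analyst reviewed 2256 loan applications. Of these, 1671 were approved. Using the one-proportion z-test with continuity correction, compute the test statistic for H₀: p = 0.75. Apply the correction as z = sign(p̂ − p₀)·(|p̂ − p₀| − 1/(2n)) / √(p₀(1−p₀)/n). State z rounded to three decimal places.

p̂ = 1671/2256 = 0.74069. p̂ − p₀ = -0.009309.
Continuity correction 1/(2n) = 1/4512 = 0.000222.
Corrected numerator: |-0.009309| − 0.000222 = 0.009087.
Under H₀, SE = √(p₀(1−p₀)/n) = √(0.75·0.25/2256) = √0.000083112 = 0.009117.
z = (−)0.009087/0.009117 = -0.997.

z = -0.997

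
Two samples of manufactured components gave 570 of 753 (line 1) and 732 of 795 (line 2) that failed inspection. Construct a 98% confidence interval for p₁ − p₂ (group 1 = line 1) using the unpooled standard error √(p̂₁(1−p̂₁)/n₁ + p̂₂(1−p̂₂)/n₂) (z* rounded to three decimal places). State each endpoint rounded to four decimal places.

p̂₁ = 570/753 = 0.75697, p̂₂ = 732/795 = 0.92075; p̂₁ − p̂₂ = -0.16378.
SE = √(0.000244310 + 0.000091780) = √0.000336090 = 0.018333.
The 98% critical value is z* = 2.326. Margin = 2.326·0.018333 = 0.04264.
So the interval runs from -0.2064 to -0.1211.

(-0.2064, -0.1211)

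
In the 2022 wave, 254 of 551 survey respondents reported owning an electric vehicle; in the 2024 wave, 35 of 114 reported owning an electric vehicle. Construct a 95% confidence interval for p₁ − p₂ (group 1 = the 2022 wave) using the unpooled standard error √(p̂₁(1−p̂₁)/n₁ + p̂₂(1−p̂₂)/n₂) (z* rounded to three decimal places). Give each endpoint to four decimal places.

(0.0596, 0.2483)

p̂₁ = 254/551 = 0.46098, p̂₂ = 35/114 = 0.30702; p̂₁ − p̂₂ = 0.15396.
SE = √(0.000450957 + 0.001866296) = √0.002317253 = 0.048138.
For 95% confidence, z* = 1.960. Margin = 1.960·0.048138 = 0.09435.
So the interval runs from 0.0596 to 0.2483.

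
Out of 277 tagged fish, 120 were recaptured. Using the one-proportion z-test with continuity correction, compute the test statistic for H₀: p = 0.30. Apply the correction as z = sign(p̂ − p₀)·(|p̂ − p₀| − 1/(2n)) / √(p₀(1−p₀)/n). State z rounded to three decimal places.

z = 4.773

The sample proportion is 120/277 = 0.43321. p̂ − p₀ = 0.133213.
Continuity correction 1/(2n) = 1/554 = 0.001805.
Corrected numerator: |0.133213| − 0.001805 = 0.131408.
SE₀ = √(0.30·0.70/277) = 0.027534.
z = (+)0.131408/0.027534 = 4.773.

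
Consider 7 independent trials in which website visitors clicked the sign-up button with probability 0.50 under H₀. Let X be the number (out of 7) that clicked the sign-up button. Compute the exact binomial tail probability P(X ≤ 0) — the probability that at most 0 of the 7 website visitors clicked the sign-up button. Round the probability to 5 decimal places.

X is binomial with n = 7 and p = 0.50.
P(X ≤ 0) = C(7,0)·0.50^0·0.50^7.
= 0.007812 = 0.00781.

P = 0.00781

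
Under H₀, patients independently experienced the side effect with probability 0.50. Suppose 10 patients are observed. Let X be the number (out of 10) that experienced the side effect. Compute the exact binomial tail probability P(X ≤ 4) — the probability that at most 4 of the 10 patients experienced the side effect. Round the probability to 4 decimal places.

X is binomial with n = 10 and p = 0.50.
P(X ≤ 4) = Σ_{j=0}^{4} C(10,j)·0.50^j·0.50^{10−j}.
= 0.000977 + 0.009766 + 0.043945 + 0.117188 + 0.205078 = 0.3770.

P = 0.3770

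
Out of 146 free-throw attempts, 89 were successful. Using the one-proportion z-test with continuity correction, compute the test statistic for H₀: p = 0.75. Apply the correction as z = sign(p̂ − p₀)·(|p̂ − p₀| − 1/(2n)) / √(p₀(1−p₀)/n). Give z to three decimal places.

z = -3.823

Sample proportion p̂ = 89/146 = 0.60959. p̂ − p₀ = -0.140411.
1/(2n) = 0.003425.
Corrected numerator: |-0.140411| − 0.003425 = 0.136986.
SE₀ = √(0.75·0.25/146) = 0.035836.
z = (−)0.136986/0.035836 = -3.823.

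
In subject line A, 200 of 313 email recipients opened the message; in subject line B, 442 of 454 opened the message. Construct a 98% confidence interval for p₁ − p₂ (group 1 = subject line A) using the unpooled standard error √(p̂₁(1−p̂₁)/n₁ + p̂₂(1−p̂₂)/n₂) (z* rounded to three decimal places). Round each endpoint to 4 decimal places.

p̂₁ = 200/313 = 0.63898, p̂₂ = 442/454 = 0.97357; p̂₁ − p̂₂ = -0.33459.
Unpooled SE = √(p̂₁(1−p̂₁)/n₁ + p̂₂(1−p̂₂)/n₂) = √(0.000737013 + 0.000056681) = 0.028173.
The 98% critical value is z* = 2.326. Margin = 2.326·0.028173 = 0.06553.
Interval: -0.33459 ± 0.06553 → (-0.4001, -0.2691).

(-0.4001, -0.2691)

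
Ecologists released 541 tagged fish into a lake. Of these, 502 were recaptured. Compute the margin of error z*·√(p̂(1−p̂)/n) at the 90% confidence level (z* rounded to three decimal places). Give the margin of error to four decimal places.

p̂ = 502/541 = 0.92791.
SE = √(p̂(1−p̂)/n) = √(0.066892/541) = 0.011120.
For 90% confidence, z* = 1.645.
Margin of error = z*·SE = 1.645 × 0.011120 = 0.0183.

ME = 0.0183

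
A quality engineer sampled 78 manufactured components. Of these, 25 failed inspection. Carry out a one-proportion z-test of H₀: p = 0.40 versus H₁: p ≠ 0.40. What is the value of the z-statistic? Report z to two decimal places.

The sample proportion is 25/78 = 0.32051.
SE₀ = √(0.40·0.60/78) = 0.055470.
Test statistic: z = -0.07949/0.055470 = -1.43.

z = -1.43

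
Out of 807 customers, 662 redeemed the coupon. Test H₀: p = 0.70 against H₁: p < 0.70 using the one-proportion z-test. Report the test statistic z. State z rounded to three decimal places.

z = 7.459

p̂ = 662/807 = 0.82032.
SE₀ = √(0.70·0.30/807) = 0.016131.
z = (p̂ − p₀)/SE = (0.82032 − 0.70)/0.016131 = 7.459.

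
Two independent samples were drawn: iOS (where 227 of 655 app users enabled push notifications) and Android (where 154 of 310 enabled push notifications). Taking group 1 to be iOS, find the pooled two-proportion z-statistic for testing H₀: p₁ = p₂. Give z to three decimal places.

z = -4.458

Sample proportions: p̂₁ = 227/655 = 0.34656 and p̂₂ = 154/310 = 0.49677.
Pooling: p̂ = 381/965 = 0.39482.
SE = √[p̂(1−p̂)(1/n₁+1/n₂)] = √[0.39482·0.60518·(1/655+1/310)] ≈ 0.033698.
z = -0.15021/0.033698 = -4.458.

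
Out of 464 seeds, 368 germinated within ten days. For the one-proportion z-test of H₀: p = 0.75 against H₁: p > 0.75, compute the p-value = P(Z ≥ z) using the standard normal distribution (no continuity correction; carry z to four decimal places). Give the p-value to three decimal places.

p-value = 0.016

p̂ = 368/464 = 0.79310.
SE₀ = √(0.75·0.25/464) = 0.020102.
Test statistic (full precision, shown to 4 dp): z = (368/464 − 0.75)/SE₀ ≈ 2.1442.
p-value = P(Z ≥ z) with z = 2.1442 → 0.016.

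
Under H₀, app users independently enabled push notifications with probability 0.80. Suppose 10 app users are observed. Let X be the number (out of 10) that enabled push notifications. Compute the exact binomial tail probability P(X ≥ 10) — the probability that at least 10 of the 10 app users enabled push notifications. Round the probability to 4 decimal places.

P = 0.1074

X is binomial with n = 10 and p = 0.80.
P(X ≥ 10) = C(10,10)·0.80^10·0.20^0.
= 0.107374 = 0.1074.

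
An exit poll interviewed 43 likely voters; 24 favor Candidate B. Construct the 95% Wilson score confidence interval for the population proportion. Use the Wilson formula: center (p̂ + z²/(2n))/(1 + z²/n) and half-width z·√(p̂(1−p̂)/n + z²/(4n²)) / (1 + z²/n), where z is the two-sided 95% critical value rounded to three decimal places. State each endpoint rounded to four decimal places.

p̂ = 24/43 = 0.55814; z = 1.960, so z² = 3.841600.
1 + z²/n = 1.089340.
Center = (0.55814 + 0.044670)/1.089340 = 0.55337.
Radicand: p̂(1−p̂)/n + z²/(4n²) = 0.005735344 + 0.000519416 = 0.006254760.
Half-width = 1.960·√0.006254760/1.089340 = 0.14230.
So the interval runs from 0.4111 to 0.6957.

(0.4111, 0.6957)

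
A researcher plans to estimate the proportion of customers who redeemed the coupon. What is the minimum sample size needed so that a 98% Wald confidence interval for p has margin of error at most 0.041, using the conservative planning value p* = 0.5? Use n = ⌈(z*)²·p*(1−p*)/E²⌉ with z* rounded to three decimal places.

The 98% critical value is z* = 2.326.
p*(1−p*) = 0.50·0.50 = 0.2500.
(z*)²·p*(1−p*)/E² = 5.410276·0.2500/0.001681 = 804.622.
Rounding up, n = 805.

n = 805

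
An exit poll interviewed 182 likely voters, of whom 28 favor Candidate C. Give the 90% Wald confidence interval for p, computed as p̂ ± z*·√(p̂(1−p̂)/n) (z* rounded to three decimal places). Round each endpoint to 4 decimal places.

Sample proportion p̂ = 28/182 = 0.15385.
SE = √(p̂(1−p̂)/n) = √(0.130178/182) = 0.026744.
The 90% critical value is z* = 1.645.
Margin of error: 1.645 × 0.026744 = 0.04399.
So the interval runs from 0.1099 to 0.1978.

(0.1099, 0.1978)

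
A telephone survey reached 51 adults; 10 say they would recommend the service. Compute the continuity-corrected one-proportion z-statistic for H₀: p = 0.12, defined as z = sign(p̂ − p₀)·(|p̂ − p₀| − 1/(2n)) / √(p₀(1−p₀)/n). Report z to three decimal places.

z = 1.456

p̂ = 10/51 = 0.19608. p̂ − p₀ = 0.076078.
1/(2n) = 0.009804.
Corrected numerator: |0.076078| − 0.009804 = 0.066274.
SE₀ = √(0.12·0.88/51) = 0.045504.
z = +0.066274/0.045504 = 1.456.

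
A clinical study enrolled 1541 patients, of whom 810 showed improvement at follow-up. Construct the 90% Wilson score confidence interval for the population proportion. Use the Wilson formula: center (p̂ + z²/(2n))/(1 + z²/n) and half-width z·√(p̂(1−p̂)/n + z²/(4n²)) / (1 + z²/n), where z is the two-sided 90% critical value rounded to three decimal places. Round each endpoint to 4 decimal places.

(0.5047, 0.5465)

Here p̂ = 810/1541 = 0.52563 and z = 1.645 (z² = 2.706025).
1 + z²/n = 1.001756.
Adjusted center: (0.52563 + z²/(2n))/1.001756 = 0.52559.
Radicand: p̂(1−p̂)/n + z²/(4n²) = 0.000161806 + 0.000000285 = 0.000162091.
Half-width = z·√(radicand)/denom = 1.645·0.012731/1.001756 = 0.02091.
Interval: 0.52559 ± 0.02091 → (0.5047, 0.5465).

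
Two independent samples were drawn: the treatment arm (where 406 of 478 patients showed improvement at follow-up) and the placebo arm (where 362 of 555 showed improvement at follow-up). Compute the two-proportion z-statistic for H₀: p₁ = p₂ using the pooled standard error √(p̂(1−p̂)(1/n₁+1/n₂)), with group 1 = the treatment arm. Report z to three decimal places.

z = 7.233

p̂₁ = 406/478 = 0.84937, p̂₂ = 362/555 = 0.65225.
Pooled p̂ = (406+362)/(478+555) = 768/1033 = 0.74347.
SE = √[p̂(1−p̂)(1/n₁+1/n₂)] = √[0.74347·0.25653·(1/478+1/555)] ≈ 0.027252.
z = 0.19712/0.027252 = 7.233.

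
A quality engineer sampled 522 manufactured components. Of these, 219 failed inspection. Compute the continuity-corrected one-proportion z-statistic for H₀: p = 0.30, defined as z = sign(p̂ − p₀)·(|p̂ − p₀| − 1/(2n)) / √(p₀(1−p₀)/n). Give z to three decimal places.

z = 5.912

p̂ = 219/522 = 0.41954. p̂ − p₀ = 0.119540.
Continuity correction 1/(2n) = 1/1044 = 0.000958.
Corrected numerator: |0.119540| − 0.000958 = 0.118582.
Under H₀, SE = √(p₀(1−p₀)/n) = √(0.30·0.70/522) = √0.000402299 = 0.020057.
z = +0.118582/0.020057 = 5.912.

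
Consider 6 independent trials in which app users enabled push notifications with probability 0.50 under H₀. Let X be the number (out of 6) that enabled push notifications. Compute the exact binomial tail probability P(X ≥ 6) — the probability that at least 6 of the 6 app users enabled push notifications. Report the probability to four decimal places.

P = 0.0156

X is binomial with n = 6 and p = 0.50.
P(X ≥ 6) = C(6,6)·0.50^6·0.50^0.
= 0.015625 = 0.0156.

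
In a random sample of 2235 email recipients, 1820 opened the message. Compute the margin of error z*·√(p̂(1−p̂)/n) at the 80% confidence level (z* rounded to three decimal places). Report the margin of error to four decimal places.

Sample proportion p̂ = 1820/2235 = 0.81432.
Standard error of p̂: √(0.151204/2235) = √0.000067653 = 0.008225.
For 80% confidence, z* = 1.282.
ME = 1.282·0.008225 = 0.0105.

ME = 0.0105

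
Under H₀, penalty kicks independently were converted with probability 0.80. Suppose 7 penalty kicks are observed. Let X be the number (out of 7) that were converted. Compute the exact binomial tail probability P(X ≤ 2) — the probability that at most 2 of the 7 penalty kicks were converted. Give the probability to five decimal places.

P = 0.00467

X ~ Binomial(n=7, p=0.80).
P(X ≤ 2) = C(7,0)·0.80^0·0.20^7 + C(7,1)·0.80^1·0.20^6 + C(7,2)·0.80^2·0.20^5.
= 0.000013 + 0.000358 + 0.004301 = 0.00467.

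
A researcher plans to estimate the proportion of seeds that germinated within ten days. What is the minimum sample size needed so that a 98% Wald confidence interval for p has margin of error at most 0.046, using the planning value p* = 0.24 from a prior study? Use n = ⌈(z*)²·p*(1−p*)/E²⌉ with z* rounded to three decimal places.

n = 467

z* = 2.326 at the 98% level.
p*(1−p*) = 0.24·0.76 = 0.1824.
(z*)²·p*(1−p*)/E² = 5.410276·0.1824/0.002116 = 466.368.
Rounding up, n = 467.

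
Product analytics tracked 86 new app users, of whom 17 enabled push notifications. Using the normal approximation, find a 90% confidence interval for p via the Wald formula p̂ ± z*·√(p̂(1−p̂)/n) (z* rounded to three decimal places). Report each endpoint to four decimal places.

With x = 17 successes in n = 86, p̂ = 0.19767.
SE = √(p̂(1−p̂)/n) = √(0.158599/86) = 0.042944.
z* = 1.645 at the 90% level.
Margin of error: 1.645 × 0.042944 = 0.07064.
Interval: 0.19767 ± 0.07064 → (0.1270, 0.2683).

(0.1270, 0.2683)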